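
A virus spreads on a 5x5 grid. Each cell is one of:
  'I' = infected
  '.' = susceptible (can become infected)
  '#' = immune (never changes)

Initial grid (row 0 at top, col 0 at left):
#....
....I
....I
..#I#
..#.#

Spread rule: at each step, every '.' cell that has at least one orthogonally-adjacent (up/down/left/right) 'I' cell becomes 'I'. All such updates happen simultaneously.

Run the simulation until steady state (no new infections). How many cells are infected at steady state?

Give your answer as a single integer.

Answer: 20

Derivation:
Step 0 (initial): 3 infected
Step 1: +4 new -> 7 infected
Step 2: +3 new -> 10 infected
Step 3: +3 new -> 13 infected
Step 4: +4 new -> 17 infected
Step 5: +2 new -> 19 infected
Step 6: +1 new -> 20 infected
Step 7: +0 new -> 20 infected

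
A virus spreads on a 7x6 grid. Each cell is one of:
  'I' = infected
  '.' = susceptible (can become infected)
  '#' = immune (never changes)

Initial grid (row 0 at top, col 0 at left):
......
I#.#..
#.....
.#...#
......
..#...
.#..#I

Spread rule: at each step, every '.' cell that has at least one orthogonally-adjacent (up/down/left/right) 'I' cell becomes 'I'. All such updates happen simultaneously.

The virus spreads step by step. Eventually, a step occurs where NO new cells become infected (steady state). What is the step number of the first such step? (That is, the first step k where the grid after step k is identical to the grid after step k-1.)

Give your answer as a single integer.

Step 0 (initial): 2 infected
Step 1: +2 new -> 4 infected
Step 2: +3 new -> 7 infected
Step 3: +3 new -> 10 infected
Step 4: +5 new -> 15 infected
Step 5: +6 new -> 21 infected
Step 6: +7 new -> 28 infected
Step 7: +3 new -> 31 infected
Step 8: +2 new -> 33 infected
Step 9: +1 new -> 34 infected
Step 10: +0 new -> 34 infected

Answer: 10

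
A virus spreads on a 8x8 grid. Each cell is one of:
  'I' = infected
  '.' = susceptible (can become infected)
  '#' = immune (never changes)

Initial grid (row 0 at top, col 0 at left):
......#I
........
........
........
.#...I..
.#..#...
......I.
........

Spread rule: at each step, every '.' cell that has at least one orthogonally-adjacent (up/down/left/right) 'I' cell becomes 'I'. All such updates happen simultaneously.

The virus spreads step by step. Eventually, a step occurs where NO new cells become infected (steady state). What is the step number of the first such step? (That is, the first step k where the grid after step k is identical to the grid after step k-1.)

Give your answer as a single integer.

Step 0 (initial): 3 infected
Step 1: +9 new -> 12 infected
Step 2: +11 new -> 23 infected
Step 3: +9 new -> 32 infected
Step 4: +7 new -> 39 infected
Step 5: +6 new -> 45 infected
Step 6: +6 new -> 51 infected
Step 7: +6 new -> 57 infected
Step 8: +2 new -> 59 infected
Step 9: +1 new -> 60 infected
Step 10: +0 new -> 60 infected

Answer: 10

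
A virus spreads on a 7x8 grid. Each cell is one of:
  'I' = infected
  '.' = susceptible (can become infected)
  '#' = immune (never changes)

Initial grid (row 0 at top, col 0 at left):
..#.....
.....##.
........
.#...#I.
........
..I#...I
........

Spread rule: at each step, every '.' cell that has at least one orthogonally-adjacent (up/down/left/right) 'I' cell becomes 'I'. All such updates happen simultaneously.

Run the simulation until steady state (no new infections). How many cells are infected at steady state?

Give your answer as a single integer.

Step 0 (initial): 3 infected
Step 1: +9 new -> 12 infected
Step 2: +11 new -> 23 infected
Step 3: +10 new -> 33 infected
Step 4: +7 new -> 40 infected
Step 5: +5 new -> 45 infected
Step 6: +4 new -> 49 infected
Step 7: +1 new -> 50 infected
Step 8: +0 new -> 50 infected

Answer: 50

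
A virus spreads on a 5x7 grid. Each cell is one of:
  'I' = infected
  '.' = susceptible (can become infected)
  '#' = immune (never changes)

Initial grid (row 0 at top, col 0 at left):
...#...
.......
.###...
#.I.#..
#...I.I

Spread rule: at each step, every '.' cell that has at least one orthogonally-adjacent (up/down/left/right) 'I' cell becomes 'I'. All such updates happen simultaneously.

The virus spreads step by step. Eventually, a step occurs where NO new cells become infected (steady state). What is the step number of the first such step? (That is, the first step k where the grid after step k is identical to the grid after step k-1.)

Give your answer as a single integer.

Answer: 11

Derivation:
Step 0 (initial): 3 infected
Step 1: +6 new -> 9 infected
Step 2: +3 new -> 12 infected
Step 3: +2 new -> 14 infected
Step 4: +3 new -> 17 infected
Step 5: +2 new -> 19 infected
Step 6: +2 new -> 21 infected
Step 7: +1 new -> 22 infected
Step 8: +2 new -> 24 infected
Step 9: +2 new -> 26 infected
Step 10: +2 new -> 28 infected
Step 11: +0 new -> 28 infected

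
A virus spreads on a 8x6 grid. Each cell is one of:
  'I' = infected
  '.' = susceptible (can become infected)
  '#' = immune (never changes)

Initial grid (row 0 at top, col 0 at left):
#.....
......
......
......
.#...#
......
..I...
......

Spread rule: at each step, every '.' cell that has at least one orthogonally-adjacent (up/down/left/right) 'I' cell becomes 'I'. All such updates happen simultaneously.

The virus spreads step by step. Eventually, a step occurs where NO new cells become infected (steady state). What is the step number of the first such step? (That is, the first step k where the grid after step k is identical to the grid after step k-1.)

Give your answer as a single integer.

Step 0 (initial): 1 infected
Step 1: +4 new -> 5 infected
Step 2: +7 new -> 12 infected
Step 3: +7 new -> 19 infected
Step 4: +7 new -> 26 infected
Step 5: +5 new -> 31 infected
Step 6: +6 new -> 37 infected
Step 7: +5 new -> 42 infected
Step 8: +2 new -> 44 infected
Step 9: +1 new -> 45 infected
Step 10: +0 new -> 45 infected

Answer: 10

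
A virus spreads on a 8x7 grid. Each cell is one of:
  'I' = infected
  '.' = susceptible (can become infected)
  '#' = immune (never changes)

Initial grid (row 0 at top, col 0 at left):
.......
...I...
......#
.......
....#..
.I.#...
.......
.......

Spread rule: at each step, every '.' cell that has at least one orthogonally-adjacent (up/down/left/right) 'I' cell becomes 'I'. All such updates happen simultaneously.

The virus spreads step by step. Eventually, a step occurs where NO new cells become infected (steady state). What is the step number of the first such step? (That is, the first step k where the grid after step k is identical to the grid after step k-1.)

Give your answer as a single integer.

Step 0 (initial): 2 infected
Step 1: +8 new -> 10 infected
Step 2: +13 new -> 23 infected
Step 3: +13 new -> 36 infected
Step 4: +6 new -> 42 infected
Step 5: +5 new -> 47 infected
Step 6: +4 new -> 51 infected
Step 7: +2 new -> 53 infected
Step 8: +0 new -> 53 infected

Answer: 8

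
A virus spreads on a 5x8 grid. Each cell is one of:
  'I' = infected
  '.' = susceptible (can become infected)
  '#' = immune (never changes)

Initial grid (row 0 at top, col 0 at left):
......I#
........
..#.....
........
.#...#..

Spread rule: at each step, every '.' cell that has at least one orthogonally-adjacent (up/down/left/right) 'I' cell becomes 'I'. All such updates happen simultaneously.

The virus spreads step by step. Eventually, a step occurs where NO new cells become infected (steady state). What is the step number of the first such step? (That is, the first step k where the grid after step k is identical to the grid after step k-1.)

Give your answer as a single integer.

Step 0 (initial): 1 infected
Step 1: +2 new -> 3 infected
Step 2: +4 new -> 7 infected
Step 3: +5 new -> 12 infected
Step 4: +6 new -> 18 infected
Step 5: +5 new -> 23 infected
Step 6: +4 new -> 27 infected
Step 7: +4 new -> 31 infected
Step 8: +3 new -> 34 infected
Step 9: +1 new -> 35 infected
Step 10: +1 new -> 36 infected
Step 11: +0 new -> 36 infected

Answer: 11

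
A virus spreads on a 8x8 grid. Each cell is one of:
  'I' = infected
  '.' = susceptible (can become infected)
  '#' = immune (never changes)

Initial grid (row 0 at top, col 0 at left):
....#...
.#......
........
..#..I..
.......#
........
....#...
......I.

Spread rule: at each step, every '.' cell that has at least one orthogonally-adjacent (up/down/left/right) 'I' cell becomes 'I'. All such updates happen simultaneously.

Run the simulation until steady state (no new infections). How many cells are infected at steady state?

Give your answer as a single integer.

Answer: 59

Derivation:
Step 0 (initial): 2 infected
Step 1: +7 new -> 9 infected
Step 2: +12 new -> 21 infected
Step 3: +9 new -> 30 infected
Step 4: +8 new -> 38 infected
Step 5: +8 new -> 46 infected
Step 6: +7 new -> 53 infected
Step 7: +5 new -> 58 infected
Step 8: +1 new -> 59 infected
Step 9: +0 new -> 59 infected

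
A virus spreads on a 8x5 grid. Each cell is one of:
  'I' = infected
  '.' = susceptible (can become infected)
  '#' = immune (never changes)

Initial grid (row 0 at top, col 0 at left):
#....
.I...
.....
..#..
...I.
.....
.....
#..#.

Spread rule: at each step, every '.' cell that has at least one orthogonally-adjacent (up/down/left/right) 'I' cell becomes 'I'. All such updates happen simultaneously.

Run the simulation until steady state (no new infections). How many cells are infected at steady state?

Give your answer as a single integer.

Answer: 36

Derivation:
Step 0 (initial): 2 infected
Step 1: +8 new -> 10 infected
Step 2: +11 new -> 21 infected
Step 3: +8 new -> 29 infected
Step 4: +5 new -> 34 infected
Step 5: +2 new -> 36 infected
Step 6: +0 new -> 36 infected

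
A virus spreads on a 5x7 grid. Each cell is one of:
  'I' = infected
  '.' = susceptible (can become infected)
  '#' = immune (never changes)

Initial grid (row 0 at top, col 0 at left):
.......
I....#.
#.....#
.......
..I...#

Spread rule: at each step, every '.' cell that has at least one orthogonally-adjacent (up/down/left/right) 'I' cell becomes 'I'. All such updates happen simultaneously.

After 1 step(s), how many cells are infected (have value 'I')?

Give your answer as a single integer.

Answer: 7

Derivation:
Step 0 (initial): 2 infected
Step 1: +5 new -> 7 infected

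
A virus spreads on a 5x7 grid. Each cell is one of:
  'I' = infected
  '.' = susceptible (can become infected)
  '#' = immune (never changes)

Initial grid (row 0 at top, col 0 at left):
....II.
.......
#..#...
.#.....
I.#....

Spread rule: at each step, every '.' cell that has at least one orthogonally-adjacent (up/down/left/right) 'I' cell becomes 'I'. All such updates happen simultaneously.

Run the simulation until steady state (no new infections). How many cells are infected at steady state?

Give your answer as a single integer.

Answer: 31

Derivation:
Step 0 (initial): 3 infected
Step 1: +6 new -> 9 infected
Step 2: +5 new -> 14 infected
Step 3: +5 new -> 19 infected
Step 4: +7 new -> 26 infected
Step 5: +5 new -> 31 infected
Step 6: +0 new -> 31 infected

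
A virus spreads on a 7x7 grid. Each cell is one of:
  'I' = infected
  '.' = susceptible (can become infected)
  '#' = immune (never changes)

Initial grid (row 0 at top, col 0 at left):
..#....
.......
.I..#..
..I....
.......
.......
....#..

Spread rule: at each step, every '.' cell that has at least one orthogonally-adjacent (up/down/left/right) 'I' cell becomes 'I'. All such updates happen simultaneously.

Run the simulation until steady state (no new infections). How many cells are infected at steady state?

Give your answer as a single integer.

Answer: 46

Derivation:
Step 0 (initial): 2 infected
Step 1: +6 new -> 8 infected
Step 2: +9 new -> 17 infected
Step 3: +8 new -> 25 infected
Step 4: +9 new -> 34 infected
Step 5: +6 new -> 40 infected
Step 6: +4 new -> 44 infected
Step 7: +2 new -> 46 infected
Step 8: +0 new -> 46 infected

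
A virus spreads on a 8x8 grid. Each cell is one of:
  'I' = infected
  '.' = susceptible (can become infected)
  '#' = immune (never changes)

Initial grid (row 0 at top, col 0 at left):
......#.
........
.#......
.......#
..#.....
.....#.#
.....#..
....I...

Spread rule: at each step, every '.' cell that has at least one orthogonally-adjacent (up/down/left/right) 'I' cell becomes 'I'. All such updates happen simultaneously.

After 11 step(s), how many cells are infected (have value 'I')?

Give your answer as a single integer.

Answer: 57

Derivation:
Step 0 (initial): 1 infected
Step 1: +3 new -> 4 infected
Step 2: +4 new -> 8 infected
Step 3: +6 new -> 14 infected
Step 4: +8 new -> 22 infected
Step 5: +6 new -> 28 infected
Step 6: +8 new -> 36 infected
Step 7: +7 new -> 43 infected
Step 8: +6 new -> 49 infected
Step 9: +4 new -> 53 infected
Step 10: +3 new -> 56 infected
Step 11: +1 new -> 57 infected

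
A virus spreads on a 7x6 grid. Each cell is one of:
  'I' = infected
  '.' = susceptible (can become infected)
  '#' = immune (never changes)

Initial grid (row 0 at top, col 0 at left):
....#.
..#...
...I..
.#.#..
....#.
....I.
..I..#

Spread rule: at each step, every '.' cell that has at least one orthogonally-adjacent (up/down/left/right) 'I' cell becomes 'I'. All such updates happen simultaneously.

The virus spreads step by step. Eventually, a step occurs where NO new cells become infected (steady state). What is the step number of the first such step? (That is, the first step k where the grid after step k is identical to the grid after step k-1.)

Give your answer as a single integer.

Answer: 6

Derivation:
Step 0 (initial): 3 infected
Step 1: +9 new -> 12 infected
Step 2: +11 new -> 23 infected
Step 3: +7 new -> 30 infected
Step 4: +5 new -> 35 infected
Step 5: +1 new -> 36 infected
Step 6: +0 new -> 36 infected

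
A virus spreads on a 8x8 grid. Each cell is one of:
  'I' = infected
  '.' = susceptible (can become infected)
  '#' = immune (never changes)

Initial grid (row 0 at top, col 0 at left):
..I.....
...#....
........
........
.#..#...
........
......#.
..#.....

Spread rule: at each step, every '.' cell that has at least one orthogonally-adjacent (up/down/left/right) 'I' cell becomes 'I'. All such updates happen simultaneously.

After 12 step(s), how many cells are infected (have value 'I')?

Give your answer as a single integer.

Step 0 (initial): 1 infected
Step 1: +3 new -> 4 infected
Step 2: +4 new -> 8 infected
Step 3: +6 new -> 14 infected
Step 4: +7 new -> 21 infected
Step 5: +7 new -> 28 infected
Step 6: +7 new -> 35 infected
Step 7: +7 new -> 42 infected
Step 8: +7 new -> 49 infected
Step 9: +5 new -> 54 infected
Step 10: +2 new -> 56 infected
Step 11: +2 new -> 58 infected
Step 12: +1 new -> 59 infected

Answer: 59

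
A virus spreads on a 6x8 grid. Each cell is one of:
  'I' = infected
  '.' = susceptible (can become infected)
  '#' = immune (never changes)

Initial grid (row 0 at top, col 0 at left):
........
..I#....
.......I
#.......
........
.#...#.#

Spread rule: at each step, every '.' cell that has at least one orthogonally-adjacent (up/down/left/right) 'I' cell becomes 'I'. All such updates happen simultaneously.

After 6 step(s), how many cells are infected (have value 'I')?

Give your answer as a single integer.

Step 0 (initial): 2 infected
Step 1: +6 new -> 8 infected
Step 2: +11 new -> 19 infected
Step 3: +11 new -> 30 infected
Step 4: +8 new -> 38 infected
Step 5: +3 new -> 41 infected
Step 6: +2 new -> 43 infected

Answer: 43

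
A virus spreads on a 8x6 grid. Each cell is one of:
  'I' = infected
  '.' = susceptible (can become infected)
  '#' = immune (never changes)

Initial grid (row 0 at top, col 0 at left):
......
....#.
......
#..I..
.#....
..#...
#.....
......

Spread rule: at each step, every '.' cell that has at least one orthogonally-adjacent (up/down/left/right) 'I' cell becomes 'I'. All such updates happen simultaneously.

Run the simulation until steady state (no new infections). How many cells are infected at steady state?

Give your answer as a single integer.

Answer: 43

Derivation:
Step 0 (initial): 1 infected
Step 1: +4 new -> 5 infected
Step 2: +8 new -> 13 infected
Step 3: +7 new -> 20 infected
Step 4: +9 new -> 29 infected
Step 5: +7 new -> 36 infected
Step 6: +4 new -> 40 infected
Step 7: +2 new -> 42 infected
Step 8: +1 new -> 43 infected
Step 9: +0 new -> 43 infected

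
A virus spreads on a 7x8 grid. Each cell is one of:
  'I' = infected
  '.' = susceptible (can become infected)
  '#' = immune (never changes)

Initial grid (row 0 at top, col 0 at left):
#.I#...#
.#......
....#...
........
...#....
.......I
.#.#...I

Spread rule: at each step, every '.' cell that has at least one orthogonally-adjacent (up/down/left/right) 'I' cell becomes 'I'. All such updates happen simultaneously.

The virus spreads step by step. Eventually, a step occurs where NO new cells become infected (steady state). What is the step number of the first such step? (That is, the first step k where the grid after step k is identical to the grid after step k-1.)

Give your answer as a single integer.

Answer: 9

Derivation:
Step 0 (initial): 3 infected
Step 1: +5 new -> 8 infected
Step 2: +6 new -> 14 infected
Step 3: +9 new -> 23 infected
Step 4: +11 new -> 34 infected
Step 5: +8 new -> 42 infected
Step 6: +4 new -> 46 infected
Step 7: +1 new -> 47 infected
Step 8: +1 new -> 48 infected
Step 9: +0 new -> 48 infected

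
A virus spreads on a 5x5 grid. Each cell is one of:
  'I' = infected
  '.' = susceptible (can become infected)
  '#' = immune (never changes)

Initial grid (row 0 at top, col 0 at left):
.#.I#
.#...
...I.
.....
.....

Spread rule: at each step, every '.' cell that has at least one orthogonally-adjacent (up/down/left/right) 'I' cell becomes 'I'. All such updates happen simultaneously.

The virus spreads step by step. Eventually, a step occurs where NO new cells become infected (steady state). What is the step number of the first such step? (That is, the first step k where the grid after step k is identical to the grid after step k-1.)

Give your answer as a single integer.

Step 0 (initial): 2 infected
Step 1: +5 new -> 7 infected
Step 2: +6 new -> 13 infected
Step 3: +4 new -> 17 infected
Step 4: +3 new -> 20 infected
Step 5: +2 new -> 22 infected
Step 6: +0 new -> 22 infected

Answer: 6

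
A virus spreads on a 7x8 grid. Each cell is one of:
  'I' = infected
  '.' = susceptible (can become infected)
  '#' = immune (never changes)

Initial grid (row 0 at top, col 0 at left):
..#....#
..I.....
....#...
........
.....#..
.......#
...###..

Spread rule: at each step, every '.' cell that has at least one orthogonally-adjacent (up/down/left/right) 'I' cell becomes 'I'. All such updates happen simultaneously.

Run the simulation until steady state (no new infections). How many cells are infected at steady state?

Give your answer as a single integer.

Step 0 (initial): 1 infected
Step 1: +3 new -> 4 infected
Step 2: +7 new -> 11 infected
Step 3: +7 new -> 18 infected
Step 4: +8 new -> 26 infected
Step 5: +9 new -> 35 infected
Step 6: +5 new -> 40 infected
Step 7: +4 new -> 44 infected
Step 8: +2 new -> 46 infected
Step 9: +1 new -> 47 infected
Step 10: +1 new -> 48 infected
Step 11: +0 new -> 48 infected

Answer: 48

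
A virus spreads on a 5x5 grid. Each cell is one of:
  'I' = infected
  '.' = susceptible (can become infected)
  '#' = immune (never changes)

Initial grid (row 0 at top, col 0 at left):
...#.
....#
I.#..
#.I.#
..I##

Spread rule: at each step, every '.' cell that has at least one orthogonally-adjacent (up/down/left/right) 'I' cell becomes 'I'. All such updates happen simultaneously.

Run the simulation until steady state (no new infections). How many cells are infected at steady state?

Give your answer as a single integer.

Step 0 (initial): 3 infected
Step 1: +5 new -> 8 infected
Step 2: +4 new -> 12 infected
Step 3: +4 new -> 16 infected
Step 4: +1 new -> 17 infected
Step 5: +0 new -> 17 infected

Answer: 17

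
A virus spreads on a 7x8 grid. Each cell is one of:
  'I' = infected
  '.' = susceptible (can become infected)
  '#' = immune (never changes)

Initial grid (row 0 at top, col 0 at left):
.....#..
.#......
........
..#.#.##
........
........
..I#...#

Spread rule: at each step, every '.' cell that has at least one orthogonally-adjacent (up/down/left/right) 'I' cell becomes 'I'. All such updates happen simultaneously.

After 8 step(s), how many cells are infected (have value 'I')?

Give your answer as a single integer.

Step 0 (initial): 1 infected
Step 1: +2 new -> 3 infected
Step 2: +4 new -> 7 infected
Step 3: +4 new -> 11 infected
Step 4: +6 new -> 17 infected
Step 5: +6 new -> 23 infected
Step 6: +8 new -> 31 infected
Step 7: +6 new -> 37 infected
Step 8: +5 new -> 42 infected

Answer: 42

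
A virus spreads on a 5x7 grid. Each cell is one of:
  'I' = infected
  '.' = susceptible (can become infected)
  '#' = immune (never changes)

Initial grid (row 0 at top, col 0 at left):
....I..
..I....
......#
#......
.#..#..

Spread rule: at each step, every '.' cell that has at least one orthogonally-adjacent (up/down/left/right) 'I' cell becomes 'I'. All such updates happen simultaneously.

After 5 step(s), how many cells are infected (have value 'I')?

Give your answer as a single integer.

Step 0 (initial): 2 infected
Step 1: +7 new -> 9 infected
Step 2: +8 new -> 17 infected
Step 3: +8 new -> 25 infected
Step 4: +2 new -> 27 infected
Step 5: +2 new -> 29 infected

Answer: 29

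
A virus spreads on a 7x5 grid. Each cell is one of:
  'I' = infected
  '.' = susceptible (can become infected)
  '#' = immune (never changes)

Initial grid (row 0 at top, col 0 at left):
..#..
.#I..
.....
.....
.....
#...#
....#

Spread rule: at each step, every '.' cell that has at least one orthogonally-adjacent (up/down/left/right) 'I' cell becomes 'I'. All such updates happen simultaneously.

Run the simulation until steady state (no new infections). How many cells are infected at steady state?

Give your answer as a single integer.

Step 0 (initial): 1 infected
Step 1: +2 new -> 3 infected
Step 2: +5 new -> 8 infected
Step 3: +6 new -> 14 infected
Step 4: +6 new -> 20 infected
Step 5: +6 new -> 26 infected
Step 6: +3 new -> 29 infected
Step 7: +1 new -> 30 infected
Step 8: +0 new -> 30 infected

Answer: 30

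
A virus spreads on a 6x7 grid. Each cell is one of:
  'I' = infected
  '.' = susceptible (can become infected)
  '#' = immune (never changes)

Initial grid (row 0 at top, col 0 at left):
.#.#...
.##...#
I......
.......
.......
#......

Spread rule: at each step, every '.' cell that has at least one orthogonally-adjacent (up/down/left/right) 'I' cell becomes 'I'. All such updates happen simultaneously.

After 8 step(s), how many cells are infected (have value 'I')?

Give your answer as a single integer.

Step 0 (initial): 1 infected
Step 1: +3 new -> 4 infected
Step 2: +4 new -> 8 infected
Step 3: +3 new -> 11 infected
Step 4: +5 new -> 16 infected
Step 5: +5 new -> 21 infected
Step 6: +6 new -> 27 infected
Step 7: +4 new -> 31 infected
Step 8: +3 new -> 34 infected

Answer: 34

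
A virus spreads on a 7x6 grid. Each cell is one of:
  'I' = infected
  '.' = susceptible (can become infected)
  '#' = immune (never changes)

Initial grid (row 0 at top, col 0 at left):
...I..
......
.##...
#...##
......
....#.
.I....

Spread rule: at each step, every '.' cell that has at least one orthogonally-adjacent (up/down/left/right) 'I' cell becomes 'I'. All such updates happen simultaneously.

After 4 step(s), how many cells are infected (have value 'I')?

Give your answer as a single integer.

Step 0 (initial): 2 infected
Step 1: +6 new -> 8 infected
Step 2: +9 new -> 17 infected
Step 3: +10 new -> 27 infected
Step 4: +5 new -> 32 infected

Answer: 32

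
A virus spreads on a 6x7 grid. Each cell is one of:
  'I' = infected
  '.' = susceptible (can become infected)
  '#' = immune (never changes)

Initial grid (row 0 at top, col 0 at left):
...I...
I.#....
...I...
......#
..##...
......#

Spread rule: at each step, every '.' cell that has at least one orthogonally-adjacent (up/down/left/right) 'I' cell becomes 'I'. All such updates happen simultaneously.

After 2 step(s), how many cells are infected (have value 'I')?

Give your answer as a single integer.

Answer: 20

Derivation:
Step 0 (initial): 3 infected
Step 1: +9 new -> 12 infected
Step 2: +8 new -> 20 infected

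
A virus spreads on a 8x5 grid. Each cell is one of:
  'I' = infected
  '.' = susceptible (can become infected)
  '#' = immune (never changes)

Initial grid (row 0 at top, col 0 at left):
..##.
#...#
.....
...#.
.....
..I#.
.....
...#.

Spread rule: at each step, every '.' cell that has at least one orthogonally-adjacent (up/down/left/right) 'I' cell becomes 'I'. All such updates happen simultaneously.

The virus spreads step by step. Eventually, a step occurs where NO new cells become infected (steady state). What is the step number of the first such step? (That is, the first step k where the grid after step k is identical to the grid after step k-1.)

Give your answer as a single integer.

Step 0 (initial): 1 infected
Step 1: +3 new -> 4 infected
Step 2: +7 new -> 11 infected
Step 3: +7 new -> 18 infected
Step 4: +8 new -> 26 infected
Step 5: +4 new -> 30 infected
Step 6: +1 new -> 31 infected
Step 7: +1 new -> 32 infected
Step 8: +0 new -> 32 infected

Answer: 8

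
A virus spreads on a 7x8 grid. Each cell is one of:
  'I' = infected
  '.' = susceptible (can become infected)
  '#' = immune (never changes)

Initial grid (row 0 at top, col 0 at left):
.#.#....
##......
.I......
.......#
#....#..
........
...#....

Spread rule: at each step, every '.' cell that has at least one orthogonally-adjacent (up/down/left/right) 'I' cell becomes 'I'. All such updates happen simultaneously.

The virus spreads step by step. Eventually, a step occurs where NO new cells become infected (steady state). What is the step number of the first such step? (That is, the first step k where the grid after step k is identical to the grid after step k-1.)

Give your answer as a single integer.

Step 0 (initial): 1 infected
Step 1: +3 new -> 4 infected
Step 2: +5 new -> 9 infected
Step 3: +6 new -> 15 infected
Step 4: +7 new -> 22 infected
Step 5: +8 new -> 30 infected
Step 6: +5 new -> 35 infected
Step 7: +5 new -> 40 infected
Step 8: +4 new -> 44 infected
Step 9: +2 new -> 46 infected
Step 10: +1 new -> 47 infected
Step 11: +0 new -> 47 infected

Answer: 11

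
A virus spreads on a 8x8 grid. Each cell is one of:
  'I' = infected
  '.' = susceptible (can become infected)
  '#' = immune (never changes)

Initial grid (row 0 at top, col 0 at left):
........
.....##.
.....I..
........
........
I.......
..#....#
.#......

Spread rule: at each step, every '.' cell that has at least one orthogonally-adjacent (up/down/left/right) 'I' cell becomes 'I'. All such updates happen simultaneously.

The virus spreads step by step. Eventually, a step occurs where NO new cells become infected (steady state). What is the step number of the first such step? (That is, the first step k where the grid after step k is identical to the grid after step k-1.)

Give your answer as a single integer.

Answer: 8

Derivation:
Step 0 (initial): 2 infected
Step 1: +6 new -> 8 infected
Step 2: +11 new -> 19 infected
Step 3: +13 new -> 32 infected
Step 4: +13 new -> 45 infected
Step 5: +9 new -> 54 infected
Step 6: +4 new -> 58 infected
Step 7: +1 new -> 59 infected
Step 8: +0 new -> 59 infected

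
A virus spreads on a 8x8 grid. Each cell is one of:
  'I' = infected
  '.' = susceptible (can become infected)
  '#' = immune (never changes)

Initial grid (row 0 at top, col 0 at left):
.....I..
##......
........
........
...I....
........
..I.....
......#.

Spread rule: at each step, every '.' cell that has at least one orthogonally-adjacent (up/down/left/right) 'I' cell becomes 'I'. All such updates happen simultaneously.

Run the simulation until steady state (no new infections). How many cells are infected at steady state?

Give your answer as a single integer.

Step 0 (initial): 3 infected
Step 1: +11 new -> 14 infected
Step 2: +16 new -> 30 infected
Step 3: +15 new -> 45 infected
Step 4: +10 new -> 55 infected
Step 5: +5 new -> 60 infected
Step 6: +1 new -> 61 infected
Step 7: +0 new -> 61 infected

Answer: 61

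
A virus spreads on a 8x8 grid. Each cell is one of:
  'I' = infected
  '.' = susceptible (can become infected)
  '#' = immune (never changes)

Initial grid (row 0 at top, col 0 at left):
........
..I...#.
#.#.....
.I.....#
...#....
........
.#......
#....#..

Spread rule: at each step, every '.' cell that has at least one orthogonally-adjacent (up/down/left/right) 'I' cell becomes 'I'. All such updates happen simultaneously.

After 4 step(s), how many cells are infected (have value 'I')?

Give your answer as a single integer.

Answer: 32

Derivation:
Step 0 (initial): 2 infected
Step 1: +7 new -> 9 infected
Step 2: +9 new -> 18 infected
Step 3: +7 new -> 25 infected
Step 4: +7 new -> 32 infected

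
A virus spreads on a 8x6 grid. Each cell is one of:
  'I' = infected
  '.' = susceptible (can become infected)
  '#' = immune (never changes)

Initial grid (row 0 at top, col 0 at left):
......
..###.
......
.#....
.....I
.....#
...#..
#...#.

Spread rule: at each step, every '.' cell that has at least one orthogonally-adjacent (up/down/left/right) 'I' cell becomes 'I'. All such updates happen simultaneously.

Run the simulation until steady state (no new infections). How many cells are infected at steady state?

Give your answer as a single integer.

Answer: 40

Derivation:
Step 0 (initial): 1 infected
Step 1: +2 new -> 3 infected
Step 2: +4 new -> 7 infected
Step 3: +6 new -> 13 infected
Step 4: +6 new -> 19 infected
Step 5: +6 new -> 25 infected
Step 6: +6 new -> 31 infected
Step 7: +6 new -> 37 infected
Step 8: +2 new -> 39 infected
Step 9: +1 new -> 40 infected
Step 10: +0 new -> 40 infected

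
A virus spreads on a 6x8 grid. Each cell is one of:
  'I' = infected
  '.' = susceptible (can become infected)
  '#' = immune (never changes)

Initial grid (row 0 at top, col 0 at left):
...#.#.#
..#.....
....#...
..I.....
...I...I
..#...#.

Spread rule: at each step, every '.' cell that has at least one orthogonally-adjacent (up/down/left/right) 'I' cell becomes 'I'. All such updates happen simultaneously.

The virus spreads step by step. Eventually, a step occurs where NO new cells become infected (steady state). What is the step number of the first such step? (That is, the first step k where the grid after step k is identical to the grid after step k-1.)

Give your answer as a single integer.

Step 0 (initial): 3 infected
Step 1: +9 new -> 12 infected
Step 2: +9 new -> 21 infected
Step 3: +9 new -> 30 infected
Step 4: +6 new -> 36 infected
Step 5: +5 new -> 41 infected
Step 6: +0 new -> 41 infected

Answer: 6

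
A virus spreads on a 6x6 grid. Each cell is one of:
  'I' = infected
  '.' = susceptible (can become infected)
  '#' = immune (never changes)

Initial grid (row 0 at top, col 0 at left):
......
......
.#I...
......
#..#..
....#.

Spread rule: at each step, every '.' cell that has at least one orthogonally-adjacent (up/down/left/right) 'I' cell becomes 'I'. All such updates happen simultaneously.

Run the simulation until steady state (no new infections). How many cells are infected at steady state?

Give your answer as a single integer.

Step 0 (initial): 1 infected
Step 1: +3 new -> 4 infected
Step 2: +7 new -> 11 infected
Step 3: +9 new -> 20 infected
Step 4: +8 new -> 28 infected
Step 5: +3 new -> 31 infected
Step 6: +1 new -> 32 infected
Step 7: +0 new -> 32 infected

Answer: 32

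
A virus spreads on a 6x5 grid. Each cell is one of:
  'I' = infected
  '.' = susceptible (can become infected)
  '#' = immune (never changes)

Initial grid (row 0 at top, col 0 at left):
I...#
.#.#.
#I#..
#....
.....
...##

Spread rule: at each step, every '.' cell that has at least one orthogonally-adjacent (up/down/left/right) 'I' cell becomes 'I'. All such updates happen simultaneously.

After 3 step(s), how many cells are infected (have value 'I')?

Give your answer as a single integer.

Step 0 (initial): 2 infected
Step 1: +3 new -> 5 infected
Step 2: +3 new -> 8 infected
Step 3: +6 new -> 14 infected

Answer: 14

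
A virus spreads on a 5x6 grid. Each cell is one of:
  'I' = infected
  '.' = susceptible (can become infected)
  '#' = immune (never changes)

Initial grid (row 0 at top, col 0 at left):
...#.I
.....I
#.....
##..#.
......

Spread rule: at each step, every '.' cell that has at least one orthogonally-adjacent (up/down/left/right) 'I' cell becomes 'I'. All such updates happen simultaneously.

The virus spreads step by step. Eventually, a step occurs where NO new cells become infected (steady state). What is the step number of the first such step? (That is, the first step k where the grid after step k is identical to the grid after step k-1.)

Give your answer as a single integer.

Step 0 (initial): 2 infected
Step 1: +3 new -> 5 infected
Step 2: +3 new -> 8 infected
Step 3: +3 new -> 11 infected
Step 4: +5 new -> 16 infected
Step 5: +5 new -> 21 infected
Step 6: +2 new -> 23 infected
Step 7: +1 new -> 24 infected
Step 8: +1 new -> 25 infected
Step 9: +0 new -> 25 infected

Answer: 9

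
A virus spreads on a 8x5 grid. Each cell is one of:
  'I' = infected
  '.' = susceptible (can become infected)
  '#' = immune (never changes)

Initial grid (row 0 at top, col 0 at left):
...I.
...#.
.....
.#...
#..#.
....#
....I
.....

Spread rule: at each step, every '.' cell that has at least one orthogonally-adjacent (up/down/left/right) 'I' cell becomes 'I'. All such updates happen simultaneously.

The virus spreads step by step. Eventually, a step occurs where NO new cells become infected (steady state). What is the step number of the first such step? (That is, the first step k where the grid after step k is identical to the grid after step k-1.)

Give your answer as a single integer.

Step 0 (initial): 2 infected
Step 1: +4 new -> 6 infected
Step 2: +6 new -> 12 infected
Step 3: +7 new -> 19 infected
Step 4: +9 new -> 28 infected
Step 5: +6 new -> 34 infected
Step 6: +1 new -> 35 infected
Step 7: +0 new -> 35 infected

Answer: 7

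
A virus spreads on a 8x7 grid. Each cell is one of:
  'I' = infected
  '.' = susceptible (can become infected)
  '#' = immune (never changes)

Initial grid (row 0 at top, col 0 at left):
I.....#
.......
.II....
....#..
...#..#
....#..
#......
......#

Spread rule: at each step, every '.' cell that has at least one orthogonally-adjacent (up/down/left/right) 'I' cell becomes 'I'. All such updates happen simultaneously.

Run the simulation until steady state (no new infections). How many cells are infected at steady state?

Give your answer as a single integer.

Answer: 49

Derivation:
Step 0 (initial): 3 infected
Step 1: +8 new -> 11 infected
Step 2: +7 new -> 18 infected
Step 3: +6 new -> 24 infected
Step 4: +8 new -> 32 infected
Step 5: +7 new -> 39 infected
Step 6: +5 new -> 44 infected
Step 7: +3 new -> 47 infected
Step 8: +2 new -> 49 infected
Step 9: +0 new -> 49 infected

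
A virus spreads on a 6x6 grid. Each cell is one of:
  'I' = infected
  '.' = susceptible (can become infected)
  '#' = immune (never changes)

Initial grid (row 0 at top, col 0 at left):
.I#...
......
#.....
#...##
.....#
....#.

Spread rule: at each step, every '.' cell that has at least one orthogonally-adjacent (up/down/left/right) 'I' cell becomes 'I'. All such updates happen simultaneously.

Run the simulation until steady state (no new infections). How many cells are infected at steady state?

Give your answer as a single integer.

Step 0 (initial): 1 infected
Step 1: +2 new -> 3 infected
Step 2: +3 new -> 6 infected
Step 3: +3 new -> 9 infected
Step 4: +5 new -> 14 infected
Step 5: +7 new -> 21 infected
Step 6: +5 new -> 26 infected
Step 7: +2 new -> 28 infected
Step 8: +0 new -> 28 infected

Answer: 28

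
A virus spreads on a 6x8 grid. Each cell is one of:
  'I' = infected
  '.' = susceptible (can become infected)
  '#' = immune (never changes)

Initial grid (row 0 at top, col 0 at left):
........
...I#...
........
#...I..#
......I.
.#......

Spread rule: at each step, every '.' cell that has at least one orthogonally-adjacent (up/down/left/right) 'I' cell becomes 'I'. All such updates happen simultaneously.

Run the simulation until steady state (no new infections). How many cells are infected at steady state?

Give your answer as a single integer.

Step 0 (initial): 3 infected
Step 1: +11 new -> 14 infected
Step 2: +11 new -> 25 infected
Step 3: +10 new -> 35 infected
Step 4: +6 new -> 41 infected
Step 5: +2 new -> 43 infected
Step 6: +1 new -> 44 infected
Step 7: +0 new -> 44 infected

Answer: 44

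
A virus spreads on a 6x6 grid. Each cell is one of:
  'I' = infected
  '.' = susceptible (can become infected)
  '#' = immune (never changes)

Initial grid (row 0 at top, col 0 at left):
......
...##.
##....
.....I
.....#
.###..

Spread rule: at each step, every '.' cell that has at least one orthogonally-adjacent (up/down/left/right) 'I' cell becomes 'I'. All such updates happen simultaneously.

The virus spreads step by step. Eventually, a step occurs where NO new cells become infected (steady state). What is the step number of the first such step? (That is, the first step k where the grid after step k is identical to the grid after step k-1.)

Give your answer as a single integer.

Answer: 9

Derivation:
Step 0 (initial): 1 infected
Step 1: +2 new -> 3 infected
Step 2: +4 new -> 7 infected
Step 3: +5 new -> 12 infected
Step 4: +5 new -> 17 infected
Step 5: +4 new -> 21 infected
Step 6: +3 new -> 24 infected
Step 7: +3 new -> 27 infected
Step 8: +1 new -> 28 infected
Step 9: +0 new -> 28 infected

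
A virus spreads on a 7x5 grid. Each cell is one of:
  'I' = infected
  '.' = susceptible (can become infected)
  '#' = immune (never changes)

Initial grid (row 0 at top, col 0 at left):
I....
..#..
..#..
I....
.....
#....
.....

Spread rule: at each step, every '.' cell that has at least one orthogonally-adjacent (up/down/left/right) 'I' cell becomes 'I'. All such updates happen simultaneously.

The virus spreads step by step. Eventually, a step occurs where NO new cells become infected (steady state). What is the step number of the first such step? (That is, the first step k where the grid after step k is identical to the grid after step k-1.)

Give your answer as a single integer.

Step 0 (initial): 2 infected
Step 1: +5 new -> 7 infected
Step 2: +5 new -> 12 infected
Step 3: +4 new -> 16 infected
Step 4: +7 new -> 23 infected
Step 5: +6 new -> 29 infected
Step 6: +2 new -> 31 infected
Step 7: +1 new -> 32 infected
Step 8: +0 new -> 32 infected

Answer: 8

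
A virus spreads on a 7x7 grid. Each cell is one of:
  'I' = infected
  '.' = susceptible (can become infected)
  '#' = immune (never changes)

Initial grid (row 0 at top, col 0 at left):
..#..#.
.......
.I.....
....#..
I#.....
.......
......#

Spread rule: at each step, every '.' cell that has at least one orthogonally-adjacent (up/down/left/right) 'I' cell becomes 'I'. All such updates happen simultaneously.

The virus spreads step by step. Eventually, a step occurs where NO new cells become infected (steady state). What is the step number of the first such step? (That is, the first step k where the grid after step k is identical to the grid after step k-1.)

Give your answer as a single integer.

Answer: 8

Derivation:
Step 0 (initial): 2 infected
Step 1: +6 new -> 8 infected
Step 2: +7 new -> 15 infected
Step 3: +7 new -> 22 infected
Step 4: +6 new -> 28 infected
Step 5: +7 new -> 35 infected
Step 6: +5 new -> 40 infected
Step 7: +4 new -> 44 infected
Step 8: +0 new -> 44 infected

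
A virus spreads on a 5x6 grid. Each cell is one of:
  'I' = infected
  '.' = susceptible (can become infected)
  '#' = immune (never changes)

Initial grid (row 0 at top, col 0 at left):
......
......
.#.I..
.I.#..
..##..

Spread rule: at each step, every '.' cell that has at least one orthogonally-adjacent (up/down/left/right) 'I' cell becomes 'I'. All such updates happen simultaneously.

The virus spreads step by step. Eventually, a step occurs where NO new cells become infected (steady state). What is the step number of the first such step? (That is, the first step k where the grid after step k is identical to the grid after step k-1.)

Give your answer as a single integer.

Step 0 (initial): 2 infected
Step 1: +6 new -> 8 infected
Step 2: +7 new -> 15 infected
Step 3: +7 new -> 22 infected
Step 4: +4 new -> 26 infected
Step 5: +0 new -> 26 infected

Answer: 5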